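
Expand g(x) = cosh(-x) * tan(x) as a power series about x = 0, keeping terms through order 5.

41*x^5/120 + 5*x^3/6 + x

Take the Cauchy product of the two expansions.
g(0) = 0
g′(0) = 1
g′′(0) = 0
g′′′(0) = 5
g^(4)(0) = 0
g^(5)(0) = 41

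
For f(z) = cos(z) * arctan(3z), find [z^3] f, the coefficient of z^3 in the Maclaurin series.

-21/2

Write out both Maclaurin series and multiply, keeping only the needed powers.
f(0) = 0
f′(0) = 3
f′′(0) = 0
f′′′(0) = -63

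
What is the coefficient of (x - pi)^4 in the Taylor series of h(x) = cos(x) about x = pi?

-1/24

h(pi) = -1
h′(pi) = 0
h′′(pi) = 1
h′′′(pi) = 0
h^(4)(pi) = -1
Dividing each by k! gives the coefficients c_0, ..., c_4.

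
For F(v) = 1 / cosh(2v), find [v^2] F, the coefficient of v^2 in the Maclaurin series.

-2

Write the quotient as an unknown series and match coefficients against numerator = denominator · series.
F(0) = 1
F′(0) = 0
F′′(0) = -4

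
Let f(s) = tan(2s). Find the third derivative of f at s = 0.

Use the known series and substitute for the argument.
From the series, [s^3] f = 8/3; multiply by 3! = 6 to get 16.

16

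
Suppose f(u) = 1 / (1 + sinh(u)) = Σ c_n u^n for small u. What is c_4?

Write 1/(1+u) = 1 - u + u^2 - u^3 + ... and substitute the series for u.
So c_4 = f^(4)(0)/4! = 4/3.

4/3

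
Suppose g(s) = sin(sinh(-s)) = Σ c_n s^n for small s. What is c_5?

1/15

Compose series: expand the inner function first, then feed it into the outer expansion.
g(0) = 0
g′(0) = -1
g′′(0) = 0
g′′′(0) = 0
g^(4)(0) = 0
g^(5)(0) = 8
Dividing each by k! gives the coefficients c_0, ..., c_5.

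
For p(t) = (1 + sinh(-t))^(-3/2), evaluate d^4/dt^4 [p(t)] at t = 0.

1185/16

Let u equal the inner series; expand the outer function in u and truncate.
The coefficient of t^4 in the expansion is 395/128, so p^(4)(0) = 4! * (395/128) = 1185/16.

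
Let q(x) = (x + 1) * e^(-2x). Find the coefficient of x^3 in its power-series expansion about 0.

2/3

Distribute the polynomial across the series and collect like powers.
So c_3 = q′′′(0)/3! = 2/3.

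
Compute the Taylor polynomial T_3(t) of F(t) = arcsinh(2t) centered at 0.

-4*t^3/3 + 2*t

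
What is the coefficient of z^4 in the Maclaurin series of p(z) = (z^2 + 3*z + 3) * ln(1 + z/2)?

Shift and add copies of the series according to the polynomial's terms.
So c_4 = p^(4)(0)/4! = -3/64.

-3/64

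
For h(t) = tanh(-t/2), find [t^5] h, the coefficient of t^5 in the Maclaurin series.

[t^0] = 0;  [t^1] = -1/2;  [t^2] = 0;  [t^3] = 1/24;  [t^4] = 0;  [t^5] = -1/240.

-1/240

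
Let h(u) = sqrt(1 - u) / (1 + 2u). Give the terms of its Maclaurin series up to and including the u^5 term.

-10035*u^5/256 + 2507*u^4/128 - 157*u^3/16 + 39*u^2/8 - 5*u/2 + 1

Take the Cauchy product of the two expansions.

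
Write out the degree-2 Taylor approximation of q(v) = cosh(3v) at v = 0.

q(0) = 1
q′(0) = 0
q′′(0) = 9

9*v^2/2 + 1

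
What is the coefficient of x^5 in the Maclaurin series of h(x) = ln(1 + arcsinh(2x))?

Compose series: expand the inner function first, then feed it into the outer expansion.
h(0) = 0
h′(0) = 2
h′′(0) = -4
h′′′(0) = 8
h^(4)(0) = -32
h^(5)(0) = 416

52/15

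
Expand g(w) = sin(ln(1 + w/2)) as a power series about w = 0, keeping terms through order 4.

w^3/48 - w^2/8 + w/2

Let u equal the inner series; expand the outer function in u and truncate.
g(0) = 0
g′(0) = 1/2
g′′(0) = -1/4
g′′′(0) = 1/8
g^(4)(0) = 0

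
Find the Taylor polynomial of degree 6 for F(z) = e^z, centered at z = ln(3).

(z - ln(3))^6/240 + (z - ln(3))^5/40 + (z - ln(3))^4/8 + (z - ln(3))^3/2 + 3*(z - ln(3))^2/2 + 3*(z - ln(3)) + 3

Compute the successive derivatives at the expansion point and divide by k!.
[(z - ln(3))^0] = 3;  [(z - ln(3))^1] = 3;  [(z - ln(3))^2] = 3/2;  [(z - ln(3))^3] = 1/2;  [(z - ln(3))^4] = 1/8;  [(z - ln(3))^5] = 1/40;  [(z - ln(3))^6] = 1/240.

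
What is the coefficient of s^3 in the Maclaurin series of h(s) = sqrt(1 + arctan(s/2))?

Compose series: expand the inner function first, then feed it into the outer expansion.
[s^0] = 1;  [s^1] = 1/4;  [s^2] = -1/32;  [s^3] = -5/384.

-5/384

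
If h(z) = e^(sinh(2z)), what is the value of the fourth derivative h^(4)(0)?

80

Substitute the inner expansion into the outer series and collect powers.
From the series, [z^4] h = 10/3; multiply by 4! = 24 to get 80.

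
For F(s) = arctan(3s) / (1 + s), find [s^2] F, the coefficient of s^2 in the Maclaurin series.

Multiply the two series term by term and collect like powers.
F(0) = 0
F′(0) = 3
F′′(0) = -6
Then c_k = F^(k)(0)/k! gives each Taylor coefficient.

-3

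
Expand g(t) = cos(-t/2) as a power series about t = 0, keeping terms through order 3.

1 - t^2/8

[t^0] = 1;  [t^1] = 0;  [t^2] = -1/8;  [t^3] = 0.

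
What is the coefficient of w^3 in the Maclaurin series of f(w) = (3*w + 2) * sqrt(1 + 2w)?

Shift and add copies of the series according to the polynomial's terms.

-1/2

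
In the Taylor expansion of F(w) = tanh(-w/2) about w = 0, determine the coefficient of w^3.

F(0) = 0
F′(0) = -1/2
F′′(0) = 0
F′′′(0) = 1/4
So c_3 = F′′′(0)/3! = 1/24.

1/24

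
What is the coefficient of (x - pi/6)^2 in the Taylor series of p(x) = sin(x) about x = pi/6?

p(pi/6) = 1/2
p′(pi/6) = sqrt(3)/2
p′′(pi/6) = -1/2
So c_2 = p′′(pi/6)/2! = -1/4.

-1/4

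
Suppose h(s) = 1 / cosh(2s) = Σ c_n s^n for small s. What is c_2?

-2

Divide the numerator series by the denominator series (power-series long division).
h(0) = 1
h′(0) = 0
h′′(0) = -4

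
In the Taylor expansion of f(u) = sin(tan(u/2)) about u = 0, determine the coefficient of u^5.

Compose series: expand the inner function first, then feed it into the outer expansion.
[u^0] = 0;  [u^1] = 1/2;  [u^2] = 0;  [u^3] = 1/48;  [u^4] = 0;  [u^5] = -1/1280.
So c_5 = f^(5)(0)/5! = -1/1280.

-1/1280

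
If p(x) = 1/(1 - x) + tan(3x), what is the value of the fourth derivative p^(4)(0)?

Expand each term separately and add.
The coefficient of x^4 in the expansion is 1, so p^(4)(0) = 4! * (1) = 24.

24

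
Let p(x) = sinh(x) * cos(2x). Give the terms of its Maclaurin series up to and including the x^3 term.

-11*x^3/6 + x

Multiply the two series term by term and collect like powers.
p(0) = 0
p′(0) = 1
p′′(0) = 0
p′′′(0) = -11
Dividing each by k! gives the coefficients c_0, ..., c_3.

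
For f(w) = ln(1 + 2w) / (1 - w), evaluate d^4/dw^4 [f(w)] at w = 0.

-32

Multiply the numerator's expansion by the denominator's geometric series.
The coefficient of w^4 in the expansion is -4/3, so f^(4)(0) = 4! * (-4/3) = -32.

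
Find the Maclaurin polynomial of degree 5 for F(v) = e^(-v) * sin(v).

Expand each factor separately, then convolve coefficients.

-v^5/30 + v^3/3 - v^2 + v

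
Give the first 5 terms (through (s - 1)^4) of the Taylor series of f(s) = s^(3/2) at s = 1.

Compute the successive derivatives at the expansion point and divide by k!.
[(s - 1)^0] = 1;  [(s - 1)^1] = 3/2;  [(s - 1)^2] = 3/8;  [(s - 1)^3] = -1/16;  [(s - 1)^4] = 3/128.

3*(s - 1)^4/128 - (s - 1)^3/16 + 3*(s - 1)^2/8 + 3*(s - 1)/2 + 1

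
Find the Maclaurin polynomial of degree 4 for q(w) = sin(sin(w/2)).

Let u equal the inner series; expand the outer function in u and truncate.

-w^3/24 + w/2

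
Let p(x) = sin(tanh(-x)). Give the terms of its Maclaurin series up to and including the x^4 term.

x^3/2 - x

Substitute the inner expansion into the outer series and collect powers.
p(0) = 0
p′(0) = -1
p′′(0) = 0
p′′′(0) = 3
p^(4)(0) = 0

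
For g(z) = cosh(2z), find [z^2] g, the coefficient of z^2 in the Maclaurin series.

2

g(0) = 1
g′(0) = 0
g′′(0) = 4
So c_2 = g′′(0)/2! = 2.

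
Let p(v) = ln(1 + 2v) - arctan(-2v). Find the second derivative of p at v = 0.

-4

Add the two expansions coefficient-wise.
From the series, [v^2] p = -2; multiply by 2! = 2 to get -4.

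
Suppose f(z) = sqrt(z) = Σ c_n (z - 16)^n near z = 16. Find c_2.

Differentiate repeatedly and evaluate at the center.
[(z - 16)^0] = 4;  [(z - 16)^1] = 1/8;  [(z - 16)^2] = -1/512.
So c_2 = f′′(16)/2! = -1/512.

-1/512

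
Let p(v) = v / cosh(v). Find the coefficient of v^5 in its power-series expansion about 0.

Invert the denominator's series and multiply.
p(0) = 0
p′(0) = 1
p′′(0) = 0
p′′′(0) = -3
p^(4)(0) = 0
p^(5)(0) = 25
So c_5 = p^(5)(0)/5! = 5/24.

5/24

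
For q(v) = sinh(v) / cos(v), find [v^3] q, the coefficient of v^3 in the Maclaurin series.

Divide the numerator series by the denominator series (power-series long division).
q(0) = 0
q′(0) = 1
q′′(0) = 0
q′′′(0) = 4

2/3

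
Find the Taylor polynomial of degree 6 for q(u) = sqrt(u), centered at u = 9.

-7*(u - 9)^6/60466176 + 7*(u - 9)^5/5038848 - 5*(u - 9)^4/279936 + (u - 9)^3/3888 - (u - 9)^2/216 + (u - 9)/6 + 3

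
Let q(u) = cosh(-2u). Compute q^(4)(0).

The coefficient of u^4 in the expansion is 2/3, so q^(4)(0) = 4! * (2/3) = 16.

16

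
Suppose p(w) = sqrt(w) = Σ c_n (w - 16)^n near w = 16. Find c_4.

Compute the successive derivatives at the expansion point and divide by k!.
[(w - 16)^0] = 4;  [(w - 16)^1] = 1/8;  [(w - 16)^2] = -1/512;  [(w - 16)^3] = 1/16384;  [(w - 16)^4] = -5/2097152.
So c_4 = p^(4)(16)/4! = -5/2097152.

-5/2097152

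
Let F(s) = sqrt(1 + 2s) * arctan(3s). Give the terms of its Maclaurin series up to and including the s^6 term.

Multiply the two series term by term and collect like powers.

1869*s^6/40 + 2049*s^5/40 - 15*s^4/2 - 21*s^3/2 + 3*s^2 + 3*s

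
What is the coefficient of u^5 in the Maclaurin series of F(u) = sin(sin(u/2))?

1/320

Plug the Maclaurin series of the inner function into that of the outer and collect terms.
F(0) = 0
F′(0) = 1/2
F′′(0) = 0
F′′′(0) = -1/4
F^(4)(0) = 0
F^(5)(0) = 3/8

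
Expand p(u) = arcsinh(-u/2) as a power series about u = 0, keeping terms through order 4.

u^3/48 - u/2

p(0) = 0
p′(0) = -1/2
p′′(0) = 0
p′′′(0) = 1/8
p^(4)(0) = 0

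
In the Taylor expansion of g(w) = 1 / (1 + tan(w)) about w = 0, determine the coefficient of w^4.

Write 1/(1+u) = 1 - u + u^2 - u^3 + ... and substitute the series for u.
g(0) = 1
g′(0) = -1
g′′(0) = 2
g′′′(0) = -8
g^(4)(0) = 40

5/3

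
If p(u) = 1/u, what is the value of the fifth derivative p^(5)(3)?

From the series, [(u - 3)^5] p = -1/729; multiply by 5! = 120 to get -40/243.

-40/243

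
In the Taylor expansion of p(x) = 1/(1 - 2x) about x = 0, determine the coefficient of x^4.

16

c_4 = p^(4)(0)/4! = 16.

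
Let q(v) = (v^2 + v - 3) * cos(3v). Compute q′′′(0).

Distribute the polynomial across the series and collect like powers.
From the series, [v^3] q = -9/2; multiply by 3! = 6 to get -27.

-27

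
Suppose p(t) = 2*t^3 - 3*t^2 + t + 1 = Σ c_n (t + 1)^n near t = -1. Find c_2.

[(t + 1)^0] = -5;  [(t + 1)^1] = 13;  [(t + 1)^2] = -9.

-9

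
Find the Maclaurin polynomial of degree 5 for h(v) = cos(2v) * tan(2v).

4*v^5/15 - 4*v^3/3 + 2*v

Multiply the two series term by term and collect like powers.
h(0) = 0
h′(0) = 2
h′′(0) = 0
h′′′(0) = -8
h^(4)(0) = 0
h^(5)(0) = 32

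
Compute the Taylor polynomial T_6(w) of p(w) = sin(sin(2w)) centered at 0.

Let u equal the inner series; expand the outer function in u and truncate.
p(0) = 0
p′(0) = 2
p′′(0) = 0
p′′′(0) = -16
p^(4)(0) = 0
p^(5)(0) = 384
p^(6)(0) = 0
Then c_k = p^(k)(0)/k! gives each Taylor coefficient.

16*w^5/5 - 8*w^3/3 + 2*w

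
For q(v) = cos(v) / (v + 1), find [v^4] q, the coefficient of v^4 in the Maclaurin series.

13/24

Use 1/(1 - r) = Σ r^k on the denominator, then take the Cauchy product.
q(0) = 1
q′(0) = -1
q′′(0) = 1
q′′′(0) = -3
q^(4)(0) = 13
So c_4 = q^(4)(0)/4! = 13/24.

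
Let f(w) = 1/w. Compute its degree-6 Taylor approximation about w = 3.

(w - 3)^6/2187 - (w - 3)^5/729 + (w - 3)^4/243 - (w - 3)^3/81 + (w - 3)^2/27 - (w - 3)/9 + 1/3

Compute the successive derivatives at the expansion point and divide by k!.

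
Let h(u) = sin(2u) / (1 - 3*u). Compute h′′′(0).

100

Use 1/(1 - r) = Σ r^k on the denominator, then take the Cauchy product.
The coefficient of u^3 in the expansion is 50/3, so h′′′(0) = 3! * (50/3) = 100.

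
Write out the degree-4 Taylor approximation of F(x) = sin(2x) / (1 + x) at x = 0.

-2*x^4/3 + 2*x^3/3 - 2*x^2 + 2*x

Write out both Maclaurin series and multiply, keeping only the needed powers.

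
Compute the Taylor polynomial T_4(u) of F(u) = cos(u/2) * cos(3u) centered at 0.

Write out both Maclaurin series and multiply, keeping only the needed powers.
F(0) = 1
F′(0) = 0
F′′(0) = -37/4
F′′′(0) = 0
F^(4)(0) = 1513/16

1513*u^4/384 - 37*u^2/8 + 1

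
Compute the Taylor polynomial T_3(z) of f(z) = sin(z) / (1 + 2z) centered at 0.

Write out both Maclaurin series and multiply, keeping only the needed powers.
f(0) = 0
f′(0) = 1
f′′(0) = -4
f′′′(0) = 23

23*z^3/6 - 2*z^2 + z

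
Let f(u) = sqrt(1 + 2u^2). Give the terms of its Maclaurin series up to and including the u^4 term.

Apply the Taylor formula c_k = f^(k)(a)/k!.
f(0) = 1
f′(0) = 0
f′′(0) = 2
f′′′(0) = 0
f^(4)(0) = -12
Then c_k = f^(k)(0)/k! gives each Taylor coefficient.

-u^4/2 + u^2 + 1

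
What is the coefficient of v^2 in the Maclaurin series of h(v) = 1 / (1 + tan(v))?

Expand as Σ (-1)^k u^k with u equal to the inner function's series.
h(0) = 1
h′(0) = -1
h′′(0) = 2

1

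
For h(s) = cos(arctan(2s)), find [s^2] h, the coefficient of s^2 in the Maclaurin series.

Substitute the inner expansion into the outer series and collect powers.
h(0) = 1
h′(0) = 0
h′′(0) = -4
So c_2 = h′′(0)/2! = -2.

-2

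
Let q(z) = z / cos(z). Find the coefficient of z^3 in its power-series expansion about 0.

Write the quotient as an unknown series and match coefficients against numerator = denominator · series.
[z^0] = 0;  [z^1] = 1;  [z^2] = 0;  [z^3] = 1/2.

1/2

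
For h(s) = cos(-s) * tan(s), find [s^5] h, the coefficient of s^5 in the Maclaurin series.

Take the Cauchy product of the two expansions.
h(0) = 0
h′(0) = 1
h′′(0) = 0
h′′′(0) = -1
h^(4)(0) = 0
h^(5)(0) = 1

1/120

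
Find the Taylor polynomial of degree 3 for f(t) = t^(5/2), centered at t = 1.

5*(t - 1)^3/16 + 15*(t - 1)^2/8 + 5*(t - 1)/2 + 1

Compute the successive derivatives at the expansion point and divide by k!.
f(1) = 1
f′(1) = 5/2
f′′(1) = 15/4
f′′′(1) = 15/8
Then c_k = f^(k)(1)/k! gives each Taylor coefficient.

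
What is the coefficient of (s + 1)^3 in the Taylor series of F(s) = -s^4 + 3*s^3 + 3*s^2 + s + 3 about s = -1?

7

F(-1) = 1
F′(-1) = 8
F′′(-1) = -24
F′′′(-1) = 42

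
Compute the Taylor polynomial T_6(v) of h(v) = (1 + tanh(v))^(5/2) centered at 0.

2321*v^6/3072 + 25*v^5/768 - 165*v^4/128 - 25*v^3/48 + 15*v^2/8 + 5*v/2 + 1

Compose series: expand the inner function first, then feed it into the outer expansion.
h(0) = 1
h′(0) = 5/2
h′′(0) = 15/4
h′′′(0) = -25/8
h^(4)(0) = -495/16
h^(5)(0) = 125/32
h^(6)(0) = 34815/64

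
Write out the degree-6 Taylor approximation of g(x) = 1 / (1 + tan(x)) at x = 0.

122*x^6/45 - 32*x^5/15 + 5*x^4/3 - 4*x^3/3 + x^2 - x + 1

Write 1/(1+u) = 1 - u + u^2 - u^3 + ... and substitute the series for u.
[x^0] = 1;  [x^1] = -1;  [x^2] = 1;  [x^3] = -4/3;  [x^4] = 5/3;  [x^5] = -32/15;  [x^6] = 122/45.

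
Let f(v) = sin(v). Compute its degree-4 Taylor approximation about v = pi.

(v - pi)^3/6 - (v - pi)

f(pi) = 0
f′(pi) = -1
f′′(pi) = 0
f′′′(pi) = 1
f^(4)(pi) = 0
The Taylor polynomial is Σ f^(k)(pi)/k! · (v - pi)^k.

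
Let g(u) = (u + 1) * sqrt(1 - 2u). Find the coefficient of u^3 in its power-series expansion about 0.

-1

Multiply each power in the prefactor through the base expansion.
g(0) = 1
g′(0) = 0
g′′(0) = -3
g′′′(0) = -6
So c_3 = g′′′(0)/3! = -1.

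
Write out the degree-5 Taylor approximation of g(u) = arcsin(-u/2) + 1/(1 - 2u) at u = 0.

40957*u^5/1280 + 16*u^4 + 383*u^3/48 + 4*u^2 + 3*u/2 + 1

Expand each term separately and add.
[u^0] = 1;  [u^1] = 3/2;  [u^2] = 4;  [u^3] = 383/48;  [u^4] = 16;  [u^5] = 40957/1280.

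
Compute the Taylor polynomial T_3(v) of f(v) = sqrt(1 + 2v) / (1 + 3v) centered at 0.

-16*v^3 + 11*v^2/2 - 2*v + 1

Expand each factor separately, then convolve coefficients.
f(0) = 1
f′(0) = -2
f′′(0) = 11
f′′′(0) = -96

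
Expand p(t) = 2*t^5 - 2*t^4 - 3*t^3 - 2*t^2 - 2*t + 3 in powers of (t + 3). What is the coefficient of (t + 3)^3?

201

Apply the Taylor formula c_k = f^(k)(a)/k!.
p(-3) = -576
p′(-3) = 955
p′′(-3) = -1246
p′′′(-3) = 1206
So c_3 = p′′′(-3)/3! = 201.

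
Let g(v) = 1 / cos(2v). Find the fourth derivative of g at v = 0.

80

Divide the numerator series by the denominator series (power-series long division).
The coefficient of v^4 in the expansion is 10/3, so g^(4)(0) = 4! * (10/3) = 80.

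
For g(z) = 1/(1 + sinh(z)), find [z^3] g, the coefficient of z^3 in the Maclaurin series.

-7/6

Plug the Maclaurin series of the inner function into that of the outer and collect terms.
g(0) = 1
g′(0) = -1
g′′(0) = 2
g′′′(0) = -7
So c_3 = g′′′(0)/3! = -7/6.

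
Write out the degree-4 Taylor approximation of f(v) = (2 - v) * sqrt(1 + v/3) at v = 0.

Multiply each power in the prefactor through the base expansion.
[v^0] = 2;  [v^1] = -2/3;  [v^2] = -7/36;  [v^3] = 1/54;  [v^4] = -17/5184.

-17*v^4/5184 + v^3/54 - 7*v^2/36 - 2*v/3 + 2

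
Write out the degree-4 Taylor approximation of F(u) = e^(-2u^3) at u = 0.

F(0) = 1
F′(0) = 0
F′′(0) = 0
F′′′(0) = -12
F^(4)(0) = 0

1 - 2*u^3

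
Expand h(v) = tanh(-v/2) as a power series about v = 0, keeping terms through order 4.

Use the known series and substitute for the argument.
h(0) = 0
h′(0) = -1/2
h′′(0) = 0
h′′′(0) = 1/4
h^(4)(0) = 0

v^3/24 - v/2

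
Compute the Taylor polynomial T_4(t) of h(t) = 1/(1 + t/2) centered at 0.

t^4/16 - t^3/8 + t^2/4 - t/2 + 1

Compute the successive derivatives at the expansion point and divide by k!.
h(0) = 1
h′(0) = -1/2
h′′(0) = 1/2
h′′′(0) = -3/4
h^(4)(0) = 3/2
Then c_k = h^(k)(0)/k! gives each Taylor coefficient.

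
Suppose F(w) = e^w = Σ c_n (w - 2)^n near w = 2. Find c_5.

e^(2)/120

F(2) = e^(2)
F′(2) = e^(2)
F′′(2) = e^(2)
F′′′(2) = e^(2)
F^(4)(2) = e^(2)
F^(5)(2) = e^(2)
Dividing each by k! gives the coefficients c_0, ..., c_5.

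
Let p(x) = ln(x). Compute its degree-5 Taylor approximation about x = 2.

p(2) = ln(2)
p′(2) = 1/2
p′′(2) = -1/4
p′′′(2) = 1/4
p^(4)(2) = -3/8
p^(5)(2) = 3/4
Dividing each by k! gives the coefficients c_0, ..., c_5.

(x - 2)^5/160 - (x - 2)^4/64 + (x - 2)^3/24 - (x - 2)^2/8 + (x - 2)/2 + ln(2)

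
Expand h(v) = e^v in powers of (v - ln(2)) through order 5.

h(ln(2)) = 2
h′(ln(2)) = 2
h′′(ln(2)) = 2
h′′′(ln(2)) = 2
h^(4)(ln(2)) = 2
h^(5)(ln(2)) = 2

(v - ln(2))^5/60 + (v - ln(2))^4/12 + (v - ln(2))^3/3 + (v - ln(2))^2 + 2*(v - ln(2)) + 2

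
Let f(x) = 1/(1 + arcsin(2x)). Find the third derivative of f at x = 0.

-56

Plug the Maclaurin series of the inner function into that of the outer and collect terms.
From the series, [x^3] f = -28/3; multiply by 3! = 6 to get -56.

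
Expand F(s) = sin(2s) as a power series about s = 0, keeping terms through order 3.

[s^0] = 0;  [s^1] = 2;  [s^2] = 0;  [s^3] = -4/3.

-4*s^3/3 + 2*s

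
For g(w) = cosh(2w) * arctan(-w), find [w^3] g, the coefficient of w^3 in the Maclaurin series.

-5/3

Take the Cauchy product of the two expansions.
So c_3 = g′′′(0)/3! = -5/3.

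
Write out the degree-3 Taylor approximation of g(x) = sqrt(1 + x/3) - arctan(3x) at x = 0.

Add the two expansions coefficient-wise.

3889*x^3/432 - x^2/72 - 17*x/6 + 1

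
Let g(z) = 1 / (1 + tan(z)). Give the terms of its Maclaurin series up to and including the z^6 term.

122*z^6/45 - 32*z^5/15 + 5*z^4/3 - 4*z^3/3 + z^2 - z + 1

Write 1/(1+u) = 1 - u + u^2 - u^3 + ... and substitute the series for u.
g(0) = 1
g′(0) = -1
g′′(0) = 2
g′′′(0) = -8
g^(4)(0) = 40
g^(5)(0) = -256
g^(6)(0) = 1952
Dividing each by k! gives the coefficients c_0, ..., c_6.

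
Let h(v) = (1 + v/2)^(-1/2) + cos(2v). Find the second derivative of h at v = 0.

-61/16

Combine the two series term by term.
The coefficient of v^2 in the expansion is -61/32, so h′′(0) = 2! * (-61/32) = -61/16.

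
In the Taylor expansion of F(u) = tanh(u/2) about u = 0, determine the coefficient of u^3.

-1/24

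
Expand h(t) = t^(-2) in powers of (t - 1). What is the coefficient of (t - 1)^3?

Use the known series and substitute for the argument.
h(1) = 1
h′(1) = -2
h′′(1) = 6
h′′′(1) = -24
So c_3 = h′′′(1)/3! = -4.

-4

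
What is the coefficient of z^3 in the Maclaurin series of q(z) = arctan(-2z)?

Compute the successive derivatives at the expansion point and divide by k!.
So c_3 = q′′′(0)/3! = 8/3.

8/3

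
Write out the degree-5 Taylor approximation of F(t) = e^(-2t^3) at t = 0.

[t^0] = 1;  [t^1] = 0;  [t^2] = 0;  [t^3] = -2;  [t^4] = 0;  [t^5] = 0.

1 - 2*t^3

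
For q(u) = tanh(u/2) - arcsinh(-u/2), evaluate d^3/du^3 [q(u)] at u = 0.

-3/8

Combine the two series term by term.
The coefficient of u^3 in the expansion is -1/16, so q′′′(0) = 3! * (-1/16) = -3/8.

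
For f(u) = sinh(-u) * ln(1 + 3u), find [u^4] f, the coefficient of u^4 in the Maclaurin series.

-19/2

Expand each factor separately, then convolve coefficients.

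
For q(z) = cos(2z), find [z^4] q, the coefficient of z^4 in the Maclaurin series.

2/3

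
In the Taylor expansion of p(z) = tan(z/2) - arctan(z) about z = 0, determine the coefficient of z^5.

-47/240

Expand each term separately and add.
p(0) = 0
p′(0) = -1/2
p′′(0) = 0
p′′′(0) = 9/4
p^(4)(0) = 0
p^(5)(0) = -47/2
So c_5 = p^(5)(0)/5! = -47/240.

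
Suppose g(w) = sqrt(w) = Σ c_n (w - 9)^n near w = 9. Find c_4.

-5/279936

Differentiate repeatedly and evaluate at the center.
g(9) = 3
g′(9) = 1/6
g′′(9) = -1/108
g′′′(9) = 1/648
g^(4)(9) = -5/11664
The Taylor polynomial is Σ g^(k)(9)/k! · (w - 9)^k.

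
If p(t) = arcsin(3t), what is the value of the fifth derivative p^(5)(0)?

2187

Differentiate repeatedly and evaluate at the center.
The coefficient of t^5 in the expansion is 729/40, so p^(5)(0) = 5! * (729/40) = 2187.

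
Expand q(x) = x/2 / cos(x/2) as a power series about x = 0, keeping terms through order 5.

5*x^5/768 + x^3/16 + x/2

Divide the numerator series by the denominator series (power-series long division).
q(0) = 0
q′(0) = 1/2
q′′(0) = 0
q′′′(0) = 3/8
q^(4)(0) = 0
q^(5)(0) = 25/32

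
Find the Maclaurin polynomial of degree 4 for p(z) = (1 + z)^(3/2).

3*z^4/128 - z^3/16 + 3*z^2/8 + 3*z/2 + 1

[z^0] = 1;  [z^1] = 3/2;  [z^2] = 3/8;  [z^3] = -1/16;  [z^4] = 3/128.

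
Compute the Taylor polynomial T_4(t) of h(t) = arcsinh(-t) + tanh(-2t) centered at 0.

Add the two expansions coefficient-wise.
[t^0] = 0;  [t^1] = -3;  [t^2] = 0;  [t^3] = 17/6;  [t^4] = 0.

17*t^3/6 - 3*t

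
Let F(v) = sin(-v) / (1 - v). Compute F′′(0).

-2

Multiply the numerator's expansion by the denominator's geometric series.
From the series, [v^2] F = -1; multiply by 2! = 2 to get -2.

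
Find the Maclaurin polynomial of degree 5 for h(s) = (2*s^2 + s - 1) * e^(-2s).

Shift and add copies of the series according to the polynomial's terms.
h(0) = -1
h′(0) = 3
h′′(0) = -4
h′′′(0) = -4
h^(4)(0) = 48
h^(5)(0) = -208

-26*s^5/15 + 2*s^4 - 2*s^3/3 - 2*s^2 + 3*s - 1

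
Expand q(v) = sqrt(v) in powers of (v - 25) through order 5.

7*(v - 25)^5/500000000 - (v - 25)^4/2000000 + (v - 25)^3/50000 - (v - 25)^2/1000 + (v - 25)/10 + 5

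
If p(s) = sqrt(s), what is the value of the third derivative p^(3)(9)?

The coefficient of (s - 9)^3 in the expansion is 1/3888, so p′′′(9) = 3! * (1/3888) = 1/648.

1/648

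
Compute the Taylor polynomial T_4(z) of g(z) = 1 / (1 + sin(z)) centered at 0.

2*z^4/3 - 5*z^3/6 + z^2 - z + 1

Write 1/(1+u) = 1 - u + u^2 - u^3 + ... and substitute the series for u.
g(0) = 1
g′(0) = -1
g′′(0) = 2
g′′′(0) = -5
g^(4)(0) = 16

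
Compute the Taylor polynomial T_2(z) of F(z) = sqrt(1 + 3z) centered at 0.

-9*z^2/8 + 3*z/2 + 1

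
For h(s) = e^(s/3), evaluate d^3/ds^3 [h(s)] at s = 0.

1/27

The coefficient of s^3 in the expansion is 1/162, so h′′′(0) = 3! * (1/162) = 1/27.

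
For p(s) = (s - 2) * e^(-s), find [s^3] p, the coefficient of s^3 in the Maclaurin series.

Multiply each power in the prefactor through the base expansion.
[s^0] = -2;  [s^1] = 3;  [s^2] = -2;  [s^3] = 5/6.

5/6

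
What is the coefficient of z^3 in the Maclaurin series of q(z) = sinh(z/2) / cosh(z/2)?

Write the quotient as an unknown series and match coefficients against numerator = denominator · series.

-1/24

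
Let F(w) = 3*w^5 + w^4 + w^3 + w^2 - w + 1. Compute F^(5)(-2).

The coefficient of (w + 2)^5 in the expansion is 3, so F^(5)(-2) = 5! * (3) = 360.

360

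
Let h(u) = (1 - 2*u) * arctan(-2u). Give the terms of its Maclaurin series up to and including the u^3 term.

8*u^3/3 + 4*u^2 - 2*u

Multiply each power in the prefactor through the base expansion.
[u^0] = 0;  [u^1] = -2;  [u^2] = 4;  [u^3] = 8/3.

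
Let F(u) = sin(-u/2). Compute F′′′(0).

The coefficient of u^3 in the expansion is 1/48, so F′′′(0) = 3! * (1/48) = 1/8.

1/8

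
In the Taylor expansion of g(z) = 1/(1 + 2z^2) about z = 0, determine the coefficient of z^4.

[z^0] = 1;  [z^1] = 0;  [z^2] = -2;  [z^3] = 0;  [z^4] = 4.
So c_4 = g^(4)(0)/4! = 4.

4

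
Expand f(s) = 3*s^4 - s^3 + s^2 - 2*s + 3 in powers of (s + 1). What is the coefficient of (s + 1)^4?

c_4 = f^(4)(-1)/4! = 3.

3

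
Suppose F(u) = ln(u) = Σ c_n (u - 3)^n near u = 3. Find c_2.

-1/18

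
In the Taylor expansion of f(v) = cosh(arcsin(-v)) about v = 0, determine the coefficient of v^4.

5/24

Substitute the inner expansion into the outer series and collect powers.
f(0) = 1
f′(0) = 0
f′′(0) = 1
f′′′(0) = 0
f^(4)(0) = 5
So c_4 = f^(4)(0)/4! = 5/24.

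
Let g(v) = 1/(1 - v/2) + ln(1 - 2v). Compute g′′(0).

-7/2

Expand each term separately and add.
From the series, [v^2] g = -7/4; multiply by 2! = 2 to get -7/2.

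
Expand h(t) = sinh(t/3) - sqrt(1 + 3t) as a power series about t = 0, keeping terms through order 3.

-2179*t^3/1296 + 9*t^2/8 - 7*t/6 - 1

Add the two expansions coefficient-wise.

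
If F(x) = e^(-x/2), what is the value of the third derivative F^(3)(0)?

-1/8

The coefficient of x^3 in the expansion is -1/48, so F′′′(0) = 3! * (-1/48) = -1/8.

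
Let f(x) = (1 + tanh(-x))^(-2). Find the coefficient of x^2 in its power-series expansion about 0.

Let u equal the inner series; expand the outer function in u and truncate.
f(0) = 1
f′(0) = 2
f′′(0) = 6

3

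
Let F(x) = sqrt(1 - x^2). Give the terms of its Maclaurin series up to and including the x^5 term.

[x^0] = 1;  [x^1] = 0;  [x^2] = -1/2;  [x^3] = 0;  [x^4] = -1/8;  [x^5] = 0.

-x^4/8 - x^2/2 + 1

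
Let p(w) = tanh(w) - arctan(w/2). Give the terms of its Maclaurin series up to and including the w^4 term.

Add the two expansions coefficient-wise.
p(0) = 0
p′(0) = 1/2
p′′(0) = 0
p′′′(0) = -7/4
p^(4)(0) = 0
Then c_k = p^(k)(0)/k! gives each Taylor coefficient.

-7*w^3/24 + w/2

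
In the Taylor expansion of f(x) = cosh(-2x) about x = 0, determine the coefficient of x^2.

2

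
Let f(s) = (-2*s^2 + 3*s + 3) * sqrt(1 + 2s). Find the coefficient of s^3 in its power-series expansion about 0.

Multiply each power in the prefactor through the base expansion.

-2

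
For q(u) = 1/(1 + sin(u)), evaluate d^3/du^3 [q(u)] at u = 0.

Let u equal the inner series; expand the outer function in u and truncate.
The coefficient of u^3 in the expansion is -5/6, so q′′′(0) = 3! * (-5/6) = -5.

-5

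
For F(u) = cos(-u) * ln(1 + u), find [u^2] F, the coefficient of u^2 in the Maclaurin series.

-1/2

Expand each factor separately, then convolve coefficients.
F(0) = 0
F′(0) = 1
F′′(0) = -1
So c_2 = F′′(0)/2! = -1/2.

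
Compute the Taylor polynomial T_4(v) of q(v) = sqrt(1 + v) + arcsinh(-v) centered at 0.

-5*v^4/128 + 11*v^3/48 - v^2/8 - v/2 + 1

Expand each term separately and add.
[v^0] = 1;  [v^1] = -1/2;  [v^2] = -1/8;  [v^3] = 11/48;  [v^4] = -5/128.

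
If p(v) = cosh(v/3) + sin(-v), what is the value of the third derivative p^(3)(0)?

Expand each term separately and add.
The coefficient of v^3 in the expansion is 1/6, so p′′′(0) = 3! * (1/6) = 1.

1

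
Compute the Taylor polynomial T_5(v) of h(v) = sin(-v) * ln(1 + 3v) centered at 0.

Expand each factor separately, then convolve coefficients.
[v^0] = 0;  [v^1] = 0;  [v^2] = -3;  [v^3] = 9/2;  [v^4] = -17/2;  [v^5] = 39/2.

39*v^5/2 - 17*v^4/2 + 9*v^3/2 - 3*v^2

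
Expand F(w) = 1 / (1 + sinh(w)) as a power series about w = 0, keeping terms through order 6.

77*w^6/45 - 181*w^5/120 + 4*w^4/3 - 7*w^3/6 + w^2 - w + 1

Write 1/(1+u) = 1 - u + u^2 - u^3 + ... and substitute the series for u.
[w^0] = 1;  [w^1] = -1;  [w^2] = 1;  [w^3] = -7/6;  [w^4] = 4/3;  [w^5] = -181/120;  [w^6] = 77/45.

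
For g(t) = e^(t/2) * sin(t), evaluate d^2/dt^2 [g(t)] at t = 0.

1

Write out both Maclaurin series and multiply, keeping only the needed powers.
The coefficient of t^2 in the expansion is 1/2, so g′′(0) = 2! * (1/2) = 1.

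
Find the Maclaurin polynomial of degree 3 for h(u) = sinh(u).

[u^0] = 0;  [u^1] = 1;  [u^2] = 0;  [u^3] = 1/6.

u^3/6 + u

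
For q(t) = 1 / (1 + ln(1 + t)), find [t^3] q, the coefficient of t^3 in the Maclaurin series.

-7/3

Use the geometric series for the reciprocal, then substitute.
q(0) = 1
q′(0) = -1
q′′(0) = 3
q′′′(0) = -14
The Taylor polynomial is Σ q^(k)(0)/k! · t^k.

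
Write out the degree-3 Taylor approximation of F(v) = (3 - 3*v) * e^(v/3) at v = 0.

-4*v^3/27 - 5*v^2/6 - 2*v + 3

Distribute the polynomial across the series and collect like powers.
F(0) = 3
F′(0) = -2
F′′(0) = -5/3
F′′′(0) = -8/9
Then c_k = F^(k)(0)/k! gives each Taylor coefficient.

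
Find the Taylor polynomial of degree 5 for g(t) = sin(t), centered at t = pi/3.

g(pi/3) = sqrt(3)/2
g′(pi/3) = 1/2
g′′(pi/3) = -sqrt(3)/2
g′′′(pi/3) = -1/2
g^(4)(pi/3) = sqrt(3)/2
g^(5)(pi/3) = 1/2

(t - pi/3)^5/240 + sqrt(3)*(t - pi/3)^4/48 - (t - pi/3)^3/12 - sqrt(3)*(t - pi/3)^2/4 + (t - pi/3)/2 + sqrt(3)/2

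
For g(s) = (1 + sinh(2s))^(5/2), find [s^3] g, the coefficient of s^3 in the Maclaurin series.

Substitute the inner expansion into the outer series and collect powers.
g(0) = 1
g′(0) = 5
g′′(0) = 15
g′′′(0) = 35
The Taylor polynomial is Σ g^(k)(0)/k! · s^k.

35/6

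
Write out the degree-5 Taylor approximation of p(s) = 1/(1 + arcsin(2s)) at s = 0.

Compose series: expand the inner function first, then feed it into the outer expansion.

-252*s^5/5 + 64*s^4/3 - 28*s^3/3 + 4*s^2 - 2*s + 1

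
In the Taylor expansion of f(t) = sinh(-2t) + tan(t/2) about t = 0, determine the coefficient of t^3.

Combine the two series term by term.
So c_3 = f′′′(0)/3! = -31/24.

-31/24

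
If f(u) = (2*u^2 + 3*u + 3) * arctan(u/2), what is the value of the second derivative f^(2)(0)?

3

Distribute the polynomial across the series and collect like powers.
From the series, [u^2] f = 3/2; multiply by 2! = 2 to get 3.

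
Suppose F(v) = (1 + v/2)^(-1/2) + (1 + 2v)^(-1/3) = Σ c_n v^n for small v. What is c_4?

Expand each term separately and add.
F(0) = 2
F′(0) = -11/12
F′′(0) = 283/144
F′′′(0) = -14741/1728
F^(4)(0) = 1155385/20736

1155385/497664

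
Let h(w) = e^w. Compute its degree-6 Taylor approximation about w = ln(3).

(w - ln(3))^6/240 + (w - ln(3))^5/40 + (w - ln(3))^4/8 + (w - ln(3))^3/2 + 3*(w - ln(3))^2/2 + 3*(w - ln(3)) + 3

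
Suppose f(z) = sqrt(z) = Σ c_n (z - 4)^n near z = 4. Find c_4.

f(4) = 2
f′(4) = 1/4
f′′(4) = -1/32
f′′′(4) = 3/256
f^(4)(4) = -15/2048
Then c_k = f^(k)(4)/k! gives each Taylor coefficient.

-5/16384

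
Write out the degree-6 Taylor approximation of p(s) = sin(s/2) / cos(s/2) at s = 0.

Divide the numerator series by the denominator series (power-series long division).
p(0) = 0
p′(0) = 1/2
p′′(0) = 0
p′′′(0) = 1/4
p^(4)(0) = 0
p^(5)(0) = 1/2
p^(6)(0) = 0
The Taylor polynomial is Σ p^(k)(0)/k! · s^k.

s^5/240 + s^3/24 + s/2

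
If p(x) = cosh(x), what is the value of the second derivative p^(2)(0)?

1

Apply the Taylor formula c_k = f^(k)(a)/k!.
The coefficient of x^2 in the expansion is 1/2, so p′′(0) = 2! * (1/2) = 1.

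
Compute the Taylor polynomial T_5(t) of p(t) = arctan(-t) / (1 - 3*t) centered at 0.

-391*t^5/5 - 26*t^4 - 26*t^3/3 - 3*t^2 - t

Multiply the numerator's expansion by the denominator's geometric series.
[t^0] = 0;  [t^1] = -1;  [t^2] = -3;  [t^3] = -26/3;  [t^4] = -26;  [t^5] = -391/5.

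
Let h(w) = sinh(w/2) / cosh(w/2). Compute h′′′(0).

Divide the numerator series by the denominator series (power-series long division).
From the series, [w^3] h = -1/24; multiply by 3! = 6 to get -1/4.

-1/4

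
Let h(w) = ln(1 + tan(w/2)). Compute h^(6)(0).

Compose series: expand the inner function first, then feed it into the outer expansion.
The coefficient of w^6 in the expansion is -31/2880, so h^(6)(0) = 6! * (-31/2880) = -31/4.

-31/4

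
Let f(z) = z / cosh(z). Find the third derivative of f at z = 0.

Divide the numerator series by the denominator series (power-series long division).
The coefficient of z^3 in the expansion is -1/2, so f′′′(0) = 3! * (-1/2) = -3.

-3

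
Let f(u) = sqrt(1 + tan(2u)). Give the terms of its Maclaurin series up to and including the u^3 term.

11*u^3/6 - u^2/2 + u + 1

Plug the Maclaurin series of the inner function into that of the outer and collect terms.
f(0) = 1
f′(0) = 1
f′′(0) = -1
f′′′(0) = 11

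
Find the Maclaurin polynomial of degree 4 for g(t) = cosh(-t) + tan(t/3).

Combine the two series term by term.

t^4/24 + t^3/81 + t^2/2 + t/3 + 1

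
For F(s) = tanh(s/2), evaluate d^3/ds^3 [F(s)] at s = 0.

The coefficient of s^3 in the expansion is -1/24, so F′′′(0) = 3! * (-1/24) = -1/4.

-1/4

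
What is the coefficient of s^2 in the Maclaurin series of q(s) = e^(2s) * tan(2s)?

Write out both Maclaurin series and multiply, keeping only the needed powers.

4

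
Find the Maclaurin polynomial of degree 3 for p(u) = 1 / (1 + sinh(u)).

Use the geometric series for the reciprocal, then substitute.
p(0) = 1
p′(0) = -1
p′′(0) = 2
p′′′(0) = -7

-7*u^3/6 + u^2 - u + 1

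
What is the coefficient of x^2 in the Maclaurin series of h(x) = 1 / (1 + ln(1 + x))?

3/2

Write 1/(1+u) = 1 - u + u^2 - u^3 + ... and substitute the series for u.
[x^0] = 1;  [x^1] = -1;  [x^2] = 3/2.
So c_2 = h′′(0)/2! = 3/2.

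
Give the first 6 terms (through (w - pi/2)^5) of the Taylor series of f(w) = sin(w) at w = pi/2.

(w - pi/2)^4/24 - (w - pi/2)^2/2 + 1

f(pi/2) = 1
f′(pi/2) = 0
f′′(pi/2) = -1
f′′′(pi/2) = 0
f^(4)(pi/2) = 1
f^(5)(pi/2) = 0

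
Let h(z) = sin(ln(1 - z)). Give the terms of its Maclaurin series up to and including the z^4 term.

-z^3/6 - z^2/2 - z

Plug the Maclaurin series of the inner function into that of the outer and collect terms.
[z^0] = 0;  [z^1] = -1;  [z^2] = -1/2;  [z^3] = -1/6;  [z^4] = 0.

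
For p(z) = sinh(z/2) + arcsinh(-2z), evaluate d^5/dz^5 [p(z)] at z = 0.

-9215/32

Combine the two series term by term.
From the series, [z^5] p = -1843/768; multiply by 5! = 120 to get -9215/32.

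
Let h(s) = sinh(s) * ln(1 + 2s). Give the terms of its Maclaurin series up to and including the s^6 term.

Write out both Maclaurin series and multiply, keeping only the needed powers.
[s^0] = 0;  [s^1] = 0;  [s^2] = 2;  [s^3] = -2;  [s^4] = 3;  [s^5] = -13/3;  [s^6] = 247/36.

247*s^6/36 - 13*s^5/3 + 3*s^4 - 2*s^3 + 2*s^2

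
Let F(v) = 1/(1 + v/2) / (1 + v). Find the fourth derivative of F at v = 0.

93/2

Take the Cauchy product of the two expansions.
From the series, [v^4] F = 31/16; multiply by 4! = 24 to get 93/2.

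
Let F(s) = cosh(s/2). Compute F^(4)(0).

1/16

From the series, [s^4] F = 1/384; multiply by 4! = 24 to get 1/16.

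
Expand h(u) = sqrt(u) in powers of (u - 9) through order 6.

h(9) = 3
h′(9) = 1/6
h′′(9) = -1/108
h′′′(9) = 1/648
h^(4)(9) = -5/11664
h^(5)(9) = 35/209952
h^(6)(9) = -35/419904
The Taylor polynomial is Σ h^(k)(9)/k! · (u - 9)^k.

-7*(u - 9)^6/60466176 + 7*(u - 9)^5/5038848 - 5*(u - 9)^4/279936 + (u - 9)^3/3888 - (u - 9)^2/216 + (u - 9)/6 + 3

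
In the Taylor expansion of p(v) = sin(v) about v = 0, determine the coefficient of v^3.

Differentiate repeatedly and evaluate at the center.
[v^0] = 0;  [v^1] = 1;  [v^2] = 0;  [v^3] = -1/6.
So c_3 = p′′′(0)/3! = -1/6.

-1/6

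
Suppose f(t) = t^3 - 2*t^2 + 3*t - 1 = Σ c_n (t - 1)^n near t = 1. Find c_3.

1

Compute the successive derivatives at the expansion point and divide by k!.
f(1) = 1
f′(1) = 2
f′′(1) = 2
f′′′(1) = 6
The Taylor polynomial is Σ f^(k)(1)/k! · (t - 1)^k.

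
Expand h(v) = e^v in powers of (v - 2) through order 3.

Compute the successive derivatives at the expansion point and divide by k!.
h(2) = e^(2)
h′(2) = e^(2)
h′′(2) = e^(2)
h′′′(2) = e^(2)

(v - 2)^3*e^(2)/6 + (v - 2)^2*e^(2)/2 + (v - 2)*e^(2) + e^(2)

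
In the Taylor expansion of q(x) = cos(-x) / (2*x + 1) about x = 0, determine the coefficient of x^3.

Multiply the numerator's expansion by the denominator's geometric series.

-7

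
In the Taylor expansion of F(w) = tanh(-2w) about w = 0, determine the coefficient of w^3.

c_3 = F′′′(0)/3! = 8/3.

8/3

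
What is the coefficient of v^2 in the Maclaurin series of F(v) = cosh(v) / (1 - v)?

3/2

Take the Cauchy product of the two expansions.
[v^0] = 1;  [v^1] = 1;  [v^2] = 3/2.
So c_2 = F′′(0)/2! = 3/2.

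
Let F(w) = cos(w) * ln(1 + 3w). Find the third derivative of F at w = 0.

Take the Cauchy product of the two expansions.
The coefficient of w^3 in the expansion is 15/2, so F′′′(0) = 3! * (15/2) = 45.

45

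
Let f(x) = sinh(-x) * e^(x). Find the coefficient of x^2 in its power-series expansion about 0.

Expand each factor separately, then convolve coefficients.
f(0) = 0
f′(0) = -1
f′′(0) = -2
Then c_k = f^(k)(0)/k! gives each Taylor coefficient.

-1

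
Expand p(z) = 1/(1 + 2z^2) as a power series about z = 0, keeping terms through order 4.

[z^0] = 1;  [z^1] = 0;  [z^2] = -2;  [z^3] = 0;  [z^4] = 4.

4*z^4 - 2*z^2 + 1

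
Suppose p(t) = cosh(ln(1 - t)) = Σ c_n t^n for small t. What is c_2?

1/2

Plug the Maclaurin series of the inner function into that of the outer and collect terms.
[t^0] = 1;  [t^1] = 0;  [t^2] = 1/2.
So c_2 = p′′(0)/2! = 1/2.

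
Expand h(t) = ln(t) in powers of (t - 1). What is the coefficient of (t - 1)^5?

Differentiate repeatedly and evaluate at the center.
h(1) = 0
h′(1) = 1
h′′(1) = -1
h′′′(1) = 2
h^(4)(1) = -6
h^(5)(1) = 24

1/5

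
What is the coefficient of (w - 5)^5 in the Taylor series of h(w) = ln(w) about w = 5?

Use the known series and substitute for the argument.

1/15625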